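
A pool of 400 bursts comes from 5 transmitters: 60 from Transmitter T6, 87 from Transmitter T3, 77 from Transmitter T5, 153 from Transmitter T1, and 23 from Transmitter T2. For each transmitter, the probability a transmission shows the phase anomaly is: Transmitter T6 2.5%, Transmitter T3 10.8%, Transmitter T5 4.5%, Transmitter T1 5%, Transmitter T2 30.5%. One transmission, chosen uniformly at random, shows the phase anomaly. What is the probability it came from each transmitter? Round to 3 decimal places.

Transmitter T6 0.052, Transmitter T3 0.324, Transmitter T5 0.119, Transmitter T1 0.264, Transmitter T2 0.242

By Bayes' rule, posterior ∝ prior × likelihood:
  Transmitter T6: 0.15 × 0.025 = 0.00375
  Transmitter T3: 0.2175 × 0.108 = 0.02349
  Transmitter T5: 0.1925 × 0.045 = 0.0086625
  Transmitter T1: 0.3825 × 0.05 = 0.019125
  Transmitter T2: 0.0575 × 0.305 = 0.0175375
Normalizing constant = 0.072565.
P(Transmitter T6 | anomaly) = 0.00375/0.072565 ≈ 0.052
P(Transmitter T3 | anomaly) = 0.02349/0.072565 ≈ 0.324
P(Transmitter T5 | anomaly) = 0.0086625/0.072565 ≈ 0.119
P(Transmitter T1 | anomaly) = 0.019125/0.072565 ≈ 0.264
P(Transmitter T2 | anomaly) = 0.0175375/0.072565 ≈ 0.242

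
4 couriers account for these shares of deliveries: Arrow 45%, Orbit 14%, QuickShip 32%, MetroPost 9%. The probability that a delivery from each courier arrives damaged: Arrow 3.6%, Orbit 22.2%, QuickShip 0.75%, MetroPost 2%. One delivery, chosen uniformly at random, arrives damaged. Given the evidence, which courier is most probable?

Prior × likelihood for each hypothesis:
  Arrow: 0.45 × 0.036 = 0.0162
  Orbit: 0.14 × 0.222 = 0.03108
  QuickShip: 0.32 × 0.0075 = 0.0024
  MetroPost: 0.09 × 0.02 = 0.0018
Total = 0.05148.
Largest term belongs to Orbit, so Orbit is most probable.

Orbit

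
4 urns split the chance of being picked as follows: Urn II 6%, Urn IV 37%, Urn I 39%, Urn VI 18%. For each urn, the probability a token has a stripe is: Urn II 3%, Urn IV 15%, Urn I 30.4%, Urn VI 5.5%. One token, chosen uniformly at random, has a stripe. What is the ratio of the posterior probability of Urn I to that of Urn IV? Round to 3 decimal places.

2.136

Compute prior × likelihood for every hypothesis:
  Urn II: 0.06 × 0.03 = 0.0018
  Urn IV: 0.37 × 0.15 = 0.0555
  Urn I: 0.39 × 0.304 = 0.11856
  Urn VI: 0.18 × 0.055 = 0.0099
Normalizing constant = 0.18576.
The ratio is 0.11856 / 0.0555 (the normalizer cancels) = 2.136.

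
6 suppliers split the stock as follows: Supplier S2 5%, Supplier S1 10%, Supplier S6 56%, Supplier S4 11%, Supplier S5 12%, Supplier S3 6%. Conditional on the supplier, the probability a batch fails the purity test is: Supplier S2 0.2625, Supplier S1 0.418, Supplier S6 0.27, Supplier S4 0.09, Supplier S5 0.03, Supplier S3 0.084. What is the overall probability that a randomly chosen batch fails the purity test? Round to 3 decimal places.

0.225

Unnormalized posteriors (prior × likelihood):
  Supplier S2: 0.05 × 0.2625 = 0.013125
  Supplier S1: 0.1 × 0.418 = 0.0418
  Supplier S6: 0.56 × 0.27 = 0.1512
  Supplier S4: 0.11 × 0.09 = 0.0099
  Supplier S5: 0.12 × 0.03 = 0.0036
  Supplier S3: 0.06 × 0.084 = 0.00504
P(off-spec) = 0.013125 + 0.0418 + 0.1512 + 0.0099 + 0.0036 + 0.00504 = 0.224665 → 0.225.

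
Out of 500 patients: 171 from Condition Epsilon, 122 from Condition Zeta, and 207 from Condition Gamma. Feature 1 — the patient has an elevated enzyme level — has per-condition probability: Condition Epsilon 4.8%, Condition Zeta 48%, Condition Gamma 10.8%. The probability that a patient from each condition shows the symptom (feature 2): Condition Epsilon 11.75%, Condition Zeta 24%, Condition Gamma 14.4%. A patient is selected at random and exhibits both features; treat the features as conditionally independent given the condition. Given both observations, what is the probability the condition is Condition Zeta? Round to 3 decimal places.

Prior × likelihood for each hypothesis:
  Condition Epsilon: 0.342 × 0.048 × 0.1175 = 0.00192888
  Condition Zeta: 0.244 × 0.48 × 0.24 = 0.0281088
  Condition Gamma: 0.414 × 0.108 × 0.144 = 0.006438528
Total = 0.036476208.
P(Condition Zeta | evidence) = 0.0281088 / 0.036476208 ≈ 0.771.

0.771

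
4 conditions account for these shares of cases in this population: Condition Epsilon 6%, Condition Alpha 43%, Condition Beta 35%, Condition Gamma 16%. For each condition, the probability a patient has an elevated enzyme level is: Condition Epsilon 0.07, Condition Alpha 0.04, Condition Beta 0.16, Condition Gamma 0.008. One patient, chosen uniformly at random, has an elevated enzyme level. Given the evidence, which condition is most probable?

Condition Beta

By Bayes' rule, posterior ∝ prior × likelihood:
  Condition Epsilon: 0.06 × 0.07 = 0.0042
  Condition Alpha: 0.43 × 0.04 = 0.0172
  Condition Beta: 0.35 × 0.16 = 0.056
  Condition Gamma: 0.16 × 0.008 = 0.00128
Total = 0.07868.
Largest term belongs to Condition Beta, so Condition Beta is most probable.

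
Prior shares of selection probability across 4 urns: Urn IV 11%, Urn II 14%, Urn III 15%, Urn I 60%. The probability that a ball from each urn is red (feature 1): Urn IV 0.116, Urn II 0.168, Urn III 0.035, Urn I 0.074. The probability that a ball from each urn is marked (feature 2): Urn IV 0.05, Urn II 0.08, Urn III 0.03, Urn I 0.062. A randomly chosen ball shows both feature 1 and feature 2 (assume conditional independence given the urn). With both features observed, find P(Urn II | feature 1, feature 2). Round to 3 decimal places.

By Bayes' rule, posterior ∝ prior × likelihood:
  Urn IV: 0.11 × 0.116 × 0.05 = 0.000638
  Urn II: 0.14 × 0.168 × 0.08 = 0.0018816
  Urn III: 0.15 × 0.035 × 0.03 = 0.0001575
  Urn I: 0.6 × 0.074 × 0.062 = 0.0027528
Total = 0.0054299.
P(Urn II | evidence) = 0.0018816 / 0.0054299 ≈ 0.347.

0.347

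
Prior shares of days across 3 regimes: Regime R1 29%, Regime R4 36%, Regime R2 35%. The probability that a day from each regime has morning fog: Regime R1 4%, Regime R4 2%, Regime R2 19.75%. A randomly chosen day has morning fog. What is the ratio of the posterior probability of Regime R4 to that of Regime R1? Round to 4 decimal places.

Prior × likelihood for each hypothesis:
  Regime R1: 0.29 × 0.04 = 0.0116
  Regime R4: 0.36 × 0.02 = 0.0072
  Regime R2: 0.35 × 0.1975 = 0.069125
Normalizing constant = 0.087925.
The ratio is 0.0072 / 0.0116 (the normalizer cancels) = 0.6207.

0.6207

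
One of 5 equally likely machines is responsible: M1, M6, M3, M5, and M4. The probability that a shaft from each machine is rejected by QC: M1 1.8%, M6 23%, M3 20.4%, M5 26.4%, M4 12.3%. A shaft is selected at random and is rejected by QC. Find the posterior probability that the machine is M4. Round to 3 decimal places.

Since the prior is uniform, the posterior is proportional to the likelihood:
  M1: 0.018
  M6: 0.23
  M3: 0.204
  M5: 0.264
  M4: 0.123
Total = 0.839.
P(M4 | evidence) = 0.123 / 0.839 ≈ 0.147.

0.147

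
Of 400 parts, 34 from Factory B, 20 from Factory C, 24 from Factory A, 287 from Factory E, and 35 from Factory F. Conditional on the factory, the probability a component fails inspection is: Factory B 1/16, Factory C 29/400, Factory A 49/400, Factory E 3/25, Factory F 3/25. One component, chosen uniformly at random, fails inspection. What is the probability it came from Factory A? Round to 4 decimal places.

0.0651

Prior × likelihood for each hypothesis:
  Factory B: 0.085 × 0.0625 = 0.0053125
  Factory C: 0.05 × 0.0725 = 0.003625
  Factory A: 0.06 × 0.1225 = 0.00735
  Factory E: 0.7175 × 0.12 = 0.0861
  Factory F: 0.0875 × 0.12 = 0.0105
Normalizing constant = 0.1128875.
P(Factory A | evidence) = 0.00735 / 0.1128875 ≈ 0.0651.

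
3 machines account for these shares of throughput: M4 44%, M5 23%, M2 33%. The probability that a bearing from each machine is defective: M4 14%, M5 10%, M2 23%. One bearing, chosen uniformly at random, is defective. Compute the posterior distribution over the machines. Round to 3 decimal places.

By Bayes' rule, posterior ∝ prior × likelihood:
  M4: 0.44 × 0.14 = 0.0616
  M5: 0.23 × 0.1 = 0.023
  M2: 0.33 × 0.23 = 0.0759
Sum = 0.1605.
P(M4 | defective) = 0.0616/0.1605 ≈ 0.384
P(M5 | defective) = 0.023/0.1605 ≈ 0.143
P(M2 | defective) = 0.0759/0.1605 ≈ 0.473
(Check: 0.384+0.143+0.473 = 1.000.)

M4 0.384, M5 0.143, M2 0.473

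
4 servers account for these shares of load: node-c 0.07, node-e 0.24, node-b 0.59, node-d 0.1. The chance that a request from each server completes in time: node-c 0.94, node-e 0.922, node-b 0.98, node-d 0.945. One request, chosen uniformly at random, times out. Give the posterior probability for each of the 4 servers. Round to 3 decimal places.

node-c 0.104, node-e 0.465, node-b 0.293, node-d 0.137

Taking complements, P(timeout | each) = node-c 0.06, node-e 0.078, node-b 0.02, node-d 0.055.
By Bayes' rule, posterior ∝ prior × likelihood:
  node-c: 0.07 × 0.06 = 0.0042
  node-e: 0.24 × 0.078 = 0.01872
  node-b: 0.59 × 0.02 = 0.0118
  node-d: 0.1 × 0.055 = 0.0055
Sum = 0.04022.
P(node-c | timeout) = 0.0042/0.04022 ≈ 0.104
P(node-e | timeout) = 0.01872/0.04022 ≈ 0.465
P(node-b | timeout) = 0.0118/0.04022 ≈ 0.293
P(node-d | timeout) = 0.0055/0.04022 ≈ 0.137
(Check: 0.104+0.465+0.293+0.137 = 0.999.)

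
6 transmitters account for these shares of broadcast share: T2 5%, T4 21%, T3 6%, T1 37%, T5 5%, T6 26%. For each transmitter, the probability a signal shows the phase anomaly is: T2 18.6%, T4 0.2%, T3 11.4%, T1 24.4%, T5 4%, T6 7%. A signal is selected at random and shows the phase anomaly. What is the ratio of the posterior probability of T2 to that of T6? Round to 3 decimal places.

Unnormalized posteriors (prior × likelihood):
  T2: 0.05 × 0.186 = 0.0093
  T4: 0.21 × 0.002 = 0.00042
  T3: 0.06 × 0.114 = 0.00684
  T1: 0.37 × 0.244 = 0.09028
  T5: 0.05 × 0.04 = 0.002
  T6: 0.26 × 0.07 = 0.0182
Sum = 0.12704.
The ratio is 0.0093 / 0.0182 (the normalizer cancels) = 0.511.

0.511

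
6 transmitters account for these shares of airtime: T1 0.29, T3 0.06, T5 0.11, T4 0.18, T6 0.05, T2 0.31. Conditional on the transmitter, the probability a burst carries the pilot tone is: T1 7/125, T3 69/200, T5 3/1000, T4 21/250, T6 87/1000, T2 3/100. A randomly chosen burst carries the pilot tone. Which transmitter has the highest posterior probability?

Prior × likelihood for each hypothesis:
  T1: 0.29 × 0.056 = 0.01624
  T3: 0.06 × 0.345 = 0.0207
  T5: 0.11 × 0.003 = 0.00033
  T4: 0.18 × 0.084 = 0.01512
  T6: 0.05 × 0.087 = 0.00435
  T2: 0.31 × 0.03 = 0.0093
Normalizing constant = 0.06604.
Largest term belongs to T3, so T3 is most probable.

T3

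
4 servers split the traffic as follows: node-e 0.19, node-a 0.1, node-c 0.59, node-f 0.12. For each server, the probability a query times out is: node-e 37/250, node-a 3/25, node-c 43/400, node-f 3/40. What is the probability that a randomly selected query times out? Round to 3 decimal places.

0.113

Prior × likelihood for each hypothesis:
  node-e: 0.19 × 0.148 = 0.02812
  node-a: 0.1 × 0.12 = 0.012
  node-c: 0.59 × 0.1075 = 0.063425
  node-f: 0.12 × 0.075 = 0.009
P(timeout) = 0.02812 + 0.012 + 0.063425 + 0.009 = 0.112545 → 0.113.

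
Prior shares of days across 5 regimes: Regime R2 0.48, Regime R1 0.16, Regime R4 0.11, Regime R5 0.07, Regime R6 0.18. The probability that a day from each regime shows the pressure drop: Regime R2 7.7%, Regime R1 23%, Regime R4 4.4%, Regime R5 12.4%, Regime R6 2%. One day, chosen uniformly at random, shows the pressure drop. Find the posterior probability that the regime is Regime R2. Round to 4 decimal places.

0.4067

Compute prior × likelihood for every hypothesis:
  Regime R2: 0.48 × 0.077 = 0.03696
  Regime R1: 0.16 × 0.23 = 0.0368
  Regime R4: 0.11 × 0.044 = 0.00484
  Regime R5: 0.07 × 0.124 = 0.00868
  Regime R6: 0.18 × 0.02 = 0.0036
Sum = 0.09088.
P(Regime R2 | evidence) = 0.03696 / 0.09088 ≈ 0.4067.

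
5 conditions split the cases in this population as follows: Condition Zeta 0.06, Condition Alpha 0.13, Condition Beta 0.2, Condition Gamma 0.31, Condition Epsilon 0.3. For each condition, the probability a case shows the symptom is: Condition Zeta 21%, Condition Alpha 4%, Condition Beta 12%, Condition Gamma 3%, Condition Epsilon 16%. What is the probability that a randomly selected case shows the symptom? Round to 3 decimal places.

0.099

Prior × likelihood for each hypothesis:
  Condition Zeta: 0.06 × 0.21 = 0.0126
  Condition Alpha: 0.13 × 0.04 = 0.0052
  Condition Beta: 0.2 × 0.12 = 0.024
  Condition Gamma: 0.31 × 0.03 = 0.0093
  Condition Epsilon: 0.3 × 0.16 = 0.048
P(symptomatic) = 0.0126 + 0.0052 + 0.024 + 0.0093 + 0.048 = 0.0991 → 0.099.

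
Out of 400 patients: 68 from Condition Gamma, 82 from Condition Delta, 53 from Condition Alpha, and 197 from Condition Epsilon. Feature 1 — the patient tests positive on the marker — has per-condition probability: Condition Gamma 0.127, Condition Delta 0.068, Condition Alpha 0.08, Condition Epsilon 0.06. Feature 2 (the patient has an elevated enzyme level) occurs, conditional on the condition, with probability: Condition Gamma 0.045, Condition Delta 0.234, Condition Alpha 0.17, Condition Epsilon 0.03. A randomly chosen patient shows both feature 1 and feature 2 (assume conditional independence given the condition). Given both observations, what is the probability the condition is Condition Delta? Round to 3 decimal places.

0.471

By Bayes' rule, posterior ∝ prior × likelihood:
  Condition Gamma: 0.17 × 0.127 × 0.045 = 0.00097155
  Condition Delta: 0.205 × 0.068 × 0.234 = 0.00326196
  Condition Alpha: 0.1325 × 0.08 × 0.17 = 0.001802
  Condition Epsilon: 0.4925 × 0.06 × 0.03 = 0.0008865
Normalizing constant = 0.00692201.
P(Condition Delta | evidence) = 0.00326196 / 0.00692201 ≈ 0.471.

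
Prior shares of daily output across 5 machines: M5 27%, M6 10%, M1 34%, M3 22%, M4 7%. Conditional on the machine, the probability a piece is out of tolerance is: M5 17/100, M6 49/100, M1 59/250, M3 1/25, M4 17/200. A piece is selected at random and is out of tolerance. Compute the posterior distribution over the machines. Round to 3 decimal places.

Unnormalized posteriors (prior × likelihood):
  M5: 0.27 × 0.17 = 0.0459
  M6: 0.1 × 0.49 = 0.049
  M1: 0.34 × 0.236 = 0.08024
  M3: 0.22 × 0.04 = 0.0088
  M4: 0.07 × 0.085 = 0.00595
Total = 0.18989.
P(M5 | oversize) = 0.0459/0.18989 ≈ 0.242
P(M6 | oversize) = 0.049/0.18989 ≈ 0.258
P(M1 | oversize) = 0.08024/0.18989 ≈ 0.423
P(M3 | oversize) = 0.0088/0.18989 ≈ 0.046
P(M4 | oversize) = 0.00595/0.18989 ≈ 0.031

M5 0.242, M6 0.258, M1 0.423, M3 0.046, M4 0.031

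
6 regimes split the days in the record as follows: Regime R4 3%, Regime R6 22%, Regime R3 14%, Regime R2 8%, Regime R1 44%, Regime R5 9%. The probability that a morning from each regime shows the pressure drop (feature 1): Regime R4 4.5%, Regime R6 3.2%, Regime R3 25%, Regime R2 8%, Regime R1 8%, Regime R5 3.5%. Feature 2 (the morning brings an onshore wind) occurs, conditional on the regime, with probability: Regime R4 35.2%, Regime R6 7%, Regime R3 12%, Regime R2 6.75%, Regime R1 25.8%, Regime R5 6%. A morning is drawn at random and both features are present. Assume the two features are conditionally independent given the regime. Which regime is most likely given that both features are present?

Regime R1

Prior × likelihood for each hypothesis:
  Regime R4: 0.03 × 0.045 × 0.352 = 0.0004752
  Regime R6: 0.22 × 0.032 × 0.07 = 0.0004928
  Regime R3: 0.14 × 0.25 × 0.12 = 0.0042
  Regime R2: 0.08 × 0.08 × 0.0675 = 0.000432
  Regime R1: 0.44 × 0.08 × 0.258 = 0.0090816
  Regime R5: 0.09 × 0.035 × 0.06 = 0.000189
Total = 0.0148706.
Largest term belongs to Regime R1, so Regime R1 is most probable.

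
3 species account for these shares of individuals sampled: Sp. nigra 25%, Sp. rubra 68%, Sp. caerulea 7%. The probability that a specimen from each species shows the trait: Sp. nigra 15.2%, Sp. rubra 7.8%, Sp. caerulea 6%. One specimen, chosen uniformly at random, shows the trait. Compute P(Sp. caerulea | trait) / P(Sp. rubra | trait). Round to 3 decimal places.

Unnormalized posteriors (prior × likelihood):
  Sp. nigra: 0.25 × 0.152 = 0.038
  Sp. rubra: 0.68 × 0.078 = 0.05304
  Sp. caerulea: 0.07 × 0.06 = 0.0042
Sum = 0.09524.
The ratio is 0.0042 / 0.05304 (the normalizer cancels) = 0.079.

0.079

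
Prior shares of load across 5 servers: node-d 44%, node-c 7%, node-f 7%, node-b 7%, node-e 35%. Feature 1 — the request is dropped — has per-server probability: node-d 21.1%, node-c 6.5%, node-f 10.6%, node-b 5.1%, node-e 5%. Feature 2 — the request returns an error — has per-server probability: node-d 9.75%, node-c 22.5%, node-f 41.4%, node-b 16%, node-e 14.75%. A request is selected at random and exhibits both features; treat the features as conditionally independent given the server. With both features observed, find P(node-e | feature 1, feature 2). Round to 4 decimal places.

Unnormalized posteriors (prior × likelihood):
  node-d: 0.44 × 0.211 × 0.0975 = 0.0090519
  node-c: 0.07 × 0.065 × 0.225 = 0.00102375
  node-f: 0.07 × 0.106 × 0.414 = 0.00307188
  node-b: 0.07 × 0.051 × 0.16 = 0.0005712
  node-e: 0.35 × 0.05 × 0.1475 = 0.00258125
Normalizing constant = 0.01629998.
P(node-e | evidence) = 0.00258125 / 0.01629998 ≈ 0.1584.

0.1584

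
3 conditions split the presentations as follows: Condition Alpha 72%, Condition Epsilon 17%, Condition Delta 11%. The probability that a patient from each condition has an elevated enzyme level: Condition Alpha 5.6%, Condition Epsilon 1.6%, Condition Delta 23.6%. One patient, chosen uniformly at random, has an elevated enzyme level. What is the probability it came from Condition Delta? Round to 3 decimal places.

By Bayes' rule, posterior ∝ prior × likelihood:
  Condition Alpha: 0.72 × 0.056 = 0.04032
  Condition Epsilon: 0.17 × 0.016 = 0.00272
  Condition Delta: 0.11 × 0.236 = 0.02596
Total = 0.069.
P(Condition Delta | evidence) = 0.02596 / 0.069 ≈ 0.376.

0.376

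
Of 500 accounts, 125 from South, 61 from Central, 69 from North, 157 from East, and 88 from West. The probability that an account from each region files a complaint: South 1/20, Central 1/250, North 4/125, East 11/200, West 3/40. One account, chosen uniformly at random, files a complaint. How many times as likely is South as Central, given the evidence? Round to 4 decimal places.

25.6148

Unnormalized posteriors (prior × likelihood):
  South: 0.25 × 0.05 = 0.0125
  Central: 0.122 × 0.004 = 0.000488
  North: 0.138 × 0.032 = 0.004416
  East: 0.314 × 0.055 = 0.01727
  West: 0.176 × 0.075 = 0.0132
Total = 0.047874.
The ratio is 0.0125 / 0.000488 (the normalizer cancels) = 25.6148.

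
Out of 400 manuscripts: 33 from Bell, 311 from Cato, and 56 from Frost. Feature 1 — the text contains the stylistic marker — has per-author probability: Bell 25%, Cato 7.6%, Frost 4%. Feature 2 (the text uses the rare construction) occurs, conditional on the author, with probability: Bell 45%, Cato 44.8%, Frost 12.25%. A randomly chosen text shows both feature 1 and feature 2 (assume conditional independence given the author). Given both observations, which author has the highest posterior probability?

Prior × likelihood for each hypothesis:
  Bell: 0.0825 × 0.25 × 0.45 = 0.00928125
  Cato: 0.7775 × 0.076 × 0.448 = 0.02647232
  Frost: 0.14 × 0.04 × 0.1225 = 0.000686
Normalizing constant = 0.03643957.
Largest term belongs to Cato, so Cato is most probable.

Cato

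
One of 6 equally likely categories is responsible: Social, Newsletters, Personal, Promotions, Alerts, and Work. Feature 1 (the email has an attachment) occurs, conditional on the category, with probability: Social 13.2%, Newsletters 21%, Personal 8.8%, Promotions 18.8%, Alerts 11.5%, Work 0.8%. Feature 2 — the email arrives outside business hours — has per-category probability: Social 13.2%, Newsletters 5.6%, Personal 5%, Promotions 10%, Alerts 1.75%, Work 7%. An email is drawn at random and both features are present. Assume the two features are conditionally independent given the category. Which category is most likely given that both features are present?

Since the prior is uniform, the posterior is proportional to the likelihood:
  Social: 0.132 × 0.132 = 0.017424
  Newsletters: 0.21 × 0.056 = 0.01176
  Personal: 0.088 × 0.05 = 0.0044
  Promotions: 0.188 × 0.1 = 0.0188
  Alerts: 0.115 × 0.0175 = 0.0020125
  Work: 0.008 × 0.07 = 0.00056
Sum = 0.0549565.
Largest term belongs to Promotions, so Promotions is most probable.

Promotions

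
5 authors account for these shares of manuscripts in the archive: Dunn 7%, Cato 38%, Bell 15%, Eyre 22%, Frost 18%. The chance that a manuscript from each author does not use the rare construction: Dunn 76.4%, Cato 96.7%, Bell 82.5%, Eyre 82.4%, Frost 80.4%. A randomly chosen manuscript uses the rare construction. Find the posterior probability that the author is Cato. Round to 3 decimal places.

0.097

Taking complements, P(rare-form | each) = Dunn 0.236, Cato 0.033, Bell 0.175, Eyre 0.176, Frost 0.196.
Prior × likelihood for each hypothesis:
  Dunn: 0.07 × 0.236 = 0.01652
  Cato: 0.38 × 0.033 = 0.01254
  Bell: 0.15 × 0.175 = 0.02625
  Eyre: 0.22 × 0.176 = 0.03872
  Frost: 0.18 × 0.196 = 0.03528
Normalizing constant = 0.12931.
P(Cato | evidence) = 0.01254 / 0.12931 ≈ 0.097.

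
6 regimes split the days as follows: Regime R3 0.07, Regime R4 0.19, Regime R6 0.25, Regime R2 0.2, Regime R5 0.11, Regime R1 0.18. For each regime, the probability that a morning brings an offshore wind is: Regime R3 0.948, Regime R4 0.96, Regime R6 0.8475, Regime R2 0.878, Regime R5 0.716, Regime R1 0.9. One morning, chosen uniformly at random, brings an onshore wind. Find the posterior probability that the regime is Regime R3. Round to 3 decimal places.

0.030

Taking complements, P(onshore | each) = Regime R3 0.052, Regime R4 0.04, Regime R6 0.1525, Regime R2 0.122, Regime R5 0.284, Regime R1 0.1.
Prior × likelihood for each hypothesis:
  Regime R3: 0.07 × 0.052 = 0.00364
  Regime R4: 0.19 × 0.04 = 0.0076
  Regime R6: 0.25 × 0.1525 = 0.038125
  Regime R2: 0.2 × 0.122 = 0.0244
  Regime R5: 0.11 × 0.284 = 0.03124
  Regime R1: 0.18 × 0.1 = 0.018
Sum = 0.123005.
P(Regime R3 | evidence) = 0.00364 / 0.123005 ≈ 0.030.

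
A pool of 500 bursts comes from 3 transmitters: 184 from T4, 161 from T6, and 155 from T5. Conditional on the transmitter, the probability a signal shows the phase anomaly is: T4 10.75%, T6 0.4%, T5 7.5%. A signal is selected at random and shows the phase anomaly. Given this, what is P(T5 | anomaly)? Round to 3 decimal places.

By Bayes' rule, posterior ∝ prior × likelihood:
  T4: 0.368 × 0.1075 = 0.03956
  T6: 0.322 × 0.004 = 0.001288
  T5: 0.31 × 0.075 = 0.02325
Normalizing constant = 0.064098.
P(T5 | evidence) = 0.02325 / 0.064098 ≈ 0.363.

0.363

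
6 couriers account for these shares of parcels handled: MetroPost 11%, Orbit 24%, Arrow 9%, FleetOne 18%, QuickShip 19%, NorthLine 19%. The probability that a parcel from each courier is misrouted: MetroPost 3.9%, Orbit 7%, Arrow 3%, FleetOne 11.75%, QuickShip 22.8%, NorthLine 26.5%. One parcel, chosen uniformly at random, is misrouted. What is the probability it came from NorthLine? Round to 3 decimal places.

0.363

By Bayes' rule, posterior ∝ prior × likelihood:
  MetroPost: 0.11 × 0.039 = 0.00429
  Orbit: 0.24 × 0.07 = 0.0168
  Arrow: 0.09 × 0.03 = 0.0027
  FleetOne: 0.18 × 0.1175 = 0.02115
  QuickShip: 0.19 × 0.228 = 0.04332
  NorthLine: 0.19 × 0.265 = 0.05035
Normalizing constant = 0.13861.
P(NorthLine | evidence) = 0.05035 / 0.13861 ≈ 0.363.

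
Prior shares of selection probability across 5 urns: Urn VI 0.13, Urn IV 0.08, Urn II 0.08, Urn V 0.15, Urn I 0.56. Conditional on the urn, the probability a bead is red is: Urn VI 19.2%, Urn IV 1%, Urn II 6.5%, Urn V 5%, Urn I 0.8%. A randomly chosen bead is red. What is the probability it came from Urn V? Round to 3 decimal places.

Compute prior × likelihood for every hypothesis:
  Urn VI: 0.13 × 0.192 = 0.02496
  Urn IV: 0.08 × 0.01 = 0.0008
  Urn II: 0.08 × 0.065 = 0.0052
  Urn V: 0.15 × 0.05 = 0.0075
  Urn I: 0.56 × 0.008 = 0.00448
Sum = 0.04294.
P(Urn V | evidence) = 0.0075 / 0.04294 ≈ 0.175.

0.175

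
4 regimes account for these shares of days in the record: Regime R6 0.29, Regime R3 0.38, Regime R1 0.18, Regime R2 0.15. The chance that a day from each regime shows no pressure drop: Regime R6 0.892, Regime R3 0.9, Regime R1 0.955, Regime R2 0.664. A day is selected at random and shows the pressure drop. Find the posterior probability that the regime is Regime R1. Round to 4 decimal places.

Taking complements, P(drop | each) = Regime R6 0.108, Regime R3 0.1, Regime R1 0.045, Regime R2 0.336.
Prior × likelihood for each hypothesis:
  Regime R6: 0.29 × 0.108 = 0.03132
  Regime R3: 0.38 × 0.1 = 0.038
  Regime R1: 0.18 × 0.045 = 0.0081
  Regime R2: 0.15 × 0.336 = 0.0504
Normalizing constant = 0.12782.
P(Regime R1 | evidence) = 0.0081 / 0.12782 ≈ 0.0634.

0.0634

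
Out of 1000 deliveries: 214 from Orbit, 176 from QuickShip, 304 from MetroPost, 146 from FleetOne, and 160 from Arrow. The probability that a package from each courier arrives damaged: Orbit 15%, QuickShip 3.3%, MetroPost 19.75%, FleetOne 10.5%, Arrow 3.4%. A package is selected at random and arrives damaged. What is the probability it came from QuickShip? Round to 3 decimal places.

0.049

By Bayes' rule, posterior ∝ prior × likelihood:
  Orbit: 0.214 × 0.15 = 0.0321
  QuickShip: 0.176 × 0.033 = 0.005808
  MetroPost: 0.304 × 0.1975 = 0.06004
  FleetOne: 0.146 × 0.105 = 0.01533
  Arrow: 0.16 × 0.034 = 0.00544
Normalizing constant = 0.118718.
P(QuickShip | evidence) = 0.005808 / 0.118718 ≈ 0.049.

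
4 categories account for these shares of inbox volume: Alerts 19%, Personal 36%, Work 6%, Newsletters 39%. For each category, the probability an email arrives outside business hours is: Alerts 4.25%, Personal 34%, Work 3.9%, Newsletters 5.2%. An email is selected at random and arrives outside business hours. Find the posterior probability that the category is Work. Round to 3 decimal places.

Compute prior × likelihood for every hypothesis:
  Alerts: 0.19 × 0.0425 = 0.008075
  Personal: 0.36 × 0.34 = 0.1224
  Work: 0.06 × 0.039 = 0.00234
  Newsletters: 0.39 × 0.052 = 0.02028
Normalizing constant = 0.153095.
P(Work | evidence) = 0.00234 / 0.153095 ≈ 0.015.

0.015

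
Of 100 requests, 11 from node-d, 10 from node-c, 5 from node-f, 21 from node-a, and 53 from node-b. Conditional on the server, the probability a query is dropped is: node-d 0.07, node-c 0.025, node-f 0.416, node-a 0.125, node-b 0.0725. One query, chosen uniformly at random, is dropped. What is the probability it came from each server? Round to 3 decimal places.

Compute prior × likelihood for every hypothesis:
  node-d: 0.11 × 0.07 = 0.0077
  node-c: 0.1 × 0.025 = 0.0025
  node-f: 0.05 × 0.416 = 0.0208
  node-a: 0.21 × 0.125 = 0.02625
  node-b: 0.53 × 0.0725 = 0.038425
Normalizing constant = 0.095675.
P(node-d | dropped) = 0.0077/0.095675 ≈ 0.080
P(node-c | dropped) = 0.0025/0.095675 ≈ 0.026
P(node-f | dropped) = 0.0208/0.095675 ≈ 0.217
P(node-a | dropped) = 0.02625/0.095675 ≈ 0.274
P(node-b | dropped) = 0.038425/0.095675 ≈ 0.402
(Check: 0.080+0.026+0.217+0.274+0.402 = 0.999.)

node-d 0.080, node-c 0.026, node-f 0.217, node-a 0.274, node-b 0.402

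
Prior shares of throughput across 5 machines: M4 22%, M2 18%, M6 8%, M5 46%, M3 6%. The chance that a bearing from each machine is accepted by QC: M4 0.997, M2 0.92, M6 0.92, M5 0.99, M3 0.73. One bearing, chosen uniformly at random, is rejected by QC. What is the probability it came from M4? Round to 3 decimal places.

0.016

Taking complements, P(rejected | each) = M4 0.003, M2 0.08, M6 0.08, M5 0.01, M3 0.27.
Unnormalized posteriors (prior × likelihood):
  M4: 0.22 × 0.003 = 0.00066
  M2: 0.18 × 0.08 = 0.0144
  M6: 0.08 × 0.08 = 0.0064
  M5: 0.46 × 0.01 = 0.0046
  M3: 0.06 × 0.27 = 0.0162
Total = 0.04226.
P(M4 | evidence) = 0.00066 / 0.04226 ≈ 0.016.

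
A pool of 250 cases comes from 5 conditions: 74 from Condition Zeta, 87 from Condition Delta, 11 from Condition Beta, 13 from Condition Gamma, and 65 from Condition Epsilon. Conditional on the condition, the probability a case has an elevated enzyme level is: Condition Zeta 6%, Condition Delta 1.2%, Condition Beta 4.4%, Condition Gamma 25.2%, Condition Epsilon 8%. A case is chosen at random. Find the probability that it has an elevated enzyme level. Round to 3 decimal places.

Unnormalized posteriors (prior × likelihood):
  Condition Zeta: 0.296 × 0.06 = 0.01776
  Condition Delta: 0.348 × 0.012 = 0.004176
  Condition Beta: 0.044 × 0.044 = 0.001936
  Condition Gamma: 0.052 × 0.252 = 0.013104
  Condition Epsilon: 0.26 × 0.08 = 0.0208
P(elevated) = 0.01776 + 0.004176 + 0.001936 + 0.013104 + 0.0208 = 0.057776 → 0.058.

0.058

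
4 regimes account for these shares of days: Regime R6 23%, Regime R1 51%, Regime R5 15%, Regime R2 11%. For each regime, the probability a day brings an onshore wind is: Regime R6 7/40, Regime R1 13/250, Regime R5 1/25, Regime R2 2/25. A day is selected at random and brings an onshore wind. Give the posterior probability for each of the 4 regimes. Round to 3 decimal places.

Regime R6 0.493, Regime R1 0.325, Regime R5 0.074, Regime R2 0.108

Unnormalized posteriors (prior × likelihood):
  Regime R6: 0.23 × 0.175 = 0.04025
  Regime R1: 0.51 × 0.052 = 0.02652
  Regime R5: 0.15 × 0.04 = 0.006
  Regime R2: 0.11 × 0.08 = 0.0088
Total = 0.08157.
P(Regime R6 | onshore) = 0.04025/0.08157 ≈ 0.493
P(Regime R1 | onshore) = 0.02652/0.08157 ≈ 0.325
P(Regime R5 | onshore) = 0.006/0.08157 ≈ 0.074
P(Regime R2 | onshore) = 0.0088/0.08157 ≈ 0.108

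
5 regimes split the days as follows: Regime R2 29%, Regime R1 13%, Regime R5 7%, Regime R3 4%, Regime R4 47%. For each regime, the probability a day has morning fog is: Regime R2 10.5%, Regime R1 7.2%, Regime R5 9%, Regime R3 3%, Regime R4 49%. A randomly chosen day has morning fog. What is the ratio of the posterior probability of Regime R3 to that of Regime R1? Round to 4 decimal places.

Compute prior × likelihood for every hypothesis:
  Regime R2: 0.29 × 0.105 = 0.03045
  Regime R1: 0.13 × 0.072 = 0.00936
  Regime R5: 0.07 × 0.09 = 0.0063
  Regime R3: 0.04 × 0.03 = 0.0012
  Regime R4: 0.47 × 0.49 = 0.2303
Total = 0.27761.
The ratio is 0.0012 / 0.00936 (the normalizer cancels) = 0.1282.

0.1282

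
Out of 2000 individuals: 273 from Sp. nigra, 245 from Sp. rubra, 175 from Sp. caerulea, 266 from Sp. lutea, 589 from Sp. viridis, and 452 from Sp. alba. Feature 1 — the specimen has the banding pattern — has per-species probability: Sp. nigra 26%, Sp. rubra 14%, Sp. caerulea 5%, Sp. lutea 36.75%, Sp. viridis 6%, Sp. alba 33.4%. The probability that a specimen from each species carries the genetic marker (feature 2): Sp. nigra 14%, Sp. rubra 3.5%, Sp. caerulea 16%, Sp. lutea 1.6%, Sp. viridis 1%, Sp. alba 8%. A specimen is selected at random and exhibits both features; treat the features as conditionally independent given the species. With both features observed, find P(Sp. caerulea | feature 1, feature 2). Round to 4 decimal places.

By Bayes' rule, posterior ∝ prior × likelihood:
  Sp. nigra: 0.1365 × 0.26 × 0.14 = 0.0049686
  Sp. rubra: 0.1225 × 0.14 × 0.035 = 0.00060025
  Sp. caerulea: 0.0875 × 0.05 × 0.16 = 0.0007
  Sp. lutea: 0.133 × 0.3675 × 0.016 = 0.00078204
  Sp. viridis: 0.2945 × 0.06 × 0.01 = 0.0001767
  Sp. alba: 0.226 × 0.334 × 0.08 = 0.00603872
Sum = 0.01326631.
P(Sp. caerulea | evidence) = 0.0007 / 0.01326631 ≈ 0.0528.

0.0528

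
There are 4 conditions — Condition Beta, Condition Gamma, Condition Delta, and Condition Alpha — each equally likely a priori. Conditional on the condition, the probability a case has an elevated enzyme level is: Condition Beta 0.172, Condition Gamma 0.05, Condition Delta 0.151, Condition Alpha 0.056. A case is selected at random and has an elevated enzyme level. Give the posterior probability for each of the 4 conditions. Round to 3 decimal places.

With a uniform prior (1/4 each), posterior ∝ likelihood:
  Condition Beta: 0.172
  Condition Gamma: 0.05
  Condition Delta: 0.151
  Condition Alpha: 0.056
Normalizing constant = 0.429.
P(Condition Beta | elevated) = 0.172/0.429 ≈ 0.401
P(Condition Gamma | elevated) = 0.05/0.429 ≈ 0.117
P(Condition Delta | elevated) = 0.151/0.429 ≈ 0.352
P(Condition Alpha | elevated) = 0.056/0.429 ≈ 0.131

Condition Beta 0.401, Condition Gamma 0.117, Condition Delta 0.352, Condition Alpha 0.131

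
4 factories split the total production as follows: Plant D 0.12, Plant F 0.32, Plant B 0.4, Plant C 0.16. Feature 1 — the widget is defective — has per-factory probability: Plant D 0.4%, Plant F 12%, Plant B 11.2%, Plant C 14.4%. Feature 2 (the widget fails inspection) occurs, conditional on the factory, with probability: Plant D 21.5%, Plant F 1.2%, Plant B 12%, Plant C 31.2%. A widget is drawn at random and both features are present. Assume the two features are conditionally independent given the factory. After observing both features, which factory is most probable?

Plant C

Compute prior × likelihood for every hypothesis:
  Plant D: 0.12 × 0.004 × 0.215 = 0.0001032
  Plant F: 0.32 × 0.12 × 0.012 = 0.0004608
  Plant B: 0.4 × 0.112 × 0.12 = 0.005376
  Plant C: 0.16 × 0.144 × 0.312 = 0.00718848
Normalizing constant = 0.01312848.
Largest term belongs to Plant C, so Plant C is most probable.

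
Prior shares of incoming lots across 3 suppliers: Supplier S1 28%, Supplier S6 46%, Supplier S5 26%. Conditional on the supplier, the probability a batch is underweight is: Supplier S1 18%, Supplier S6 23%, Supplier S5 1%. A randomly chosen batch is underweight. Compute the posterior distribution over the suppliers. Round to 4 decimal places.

Compute prior × likelihood for every hypothesis:
  Supplier S1: 0.28 × 0.18 = 0.0504
  Supplier S6: 0.46 × 0.23 = 0.1058
  Supplier S5: 0.26 × 0.01 = 0.0026
Sum = 0.1588.
P(Supplier S1 | underweight) = 0.0504/0.1588 ≈ 0.3174
P(Supplier S6 | underweight) = 0.1058/0.1588 ≈ 0.6662
P(Supplier S5 | underweight) = 0.0026/0.1588 ≈ 0.0164
(Check: 0.3174+0.6662+0.0164 = 1.0000.)

Supplier S1 0.3174, Supplier S6 0.6662, Supplier S5 0.0164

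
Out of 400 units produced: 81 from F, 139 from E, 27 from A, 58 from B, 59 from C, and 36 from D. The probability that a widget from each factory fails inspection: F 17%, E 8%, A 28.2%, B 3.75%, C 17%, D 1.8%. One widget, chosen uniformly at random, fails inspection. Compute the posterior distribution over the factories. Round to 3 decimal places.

Prior × likelihood for each hypothesis:
  F: 0.2025 × 0.17 = 0.034425
  E: 0.3475 × 0.08 = 0.0278
  A: 0.0675 × 0.282 = 0.019035
  B: 0.145 × 0.0375 = 0.0054375
  C: 0.1475 × 0.17 = 0.025075
  D: 0.09 × 0.018 = 0.00162
Normalizing constant = 0.1133925.
P(F | nonconforming) = 0.034425/0.1133925 ≈ 0.304
P(E | nonconforming) = 0.0278/0.1133925 ≈ 0.245
P(A | nonconforming) = 0.019035/0.1133925 ≈ 0.168
P(B | nonconforming) = 0.0054375/0.1133925 ≈ 0.048
P(C | nonconforming) = 0.025075/0.1133925 ≈ 0.221
P(D | nonconforming) = 0.00162/0.1133925 ≈ 0.014

F 0.304, E 0.245, A 0.168, B 0.048, C 0.221, D 0.014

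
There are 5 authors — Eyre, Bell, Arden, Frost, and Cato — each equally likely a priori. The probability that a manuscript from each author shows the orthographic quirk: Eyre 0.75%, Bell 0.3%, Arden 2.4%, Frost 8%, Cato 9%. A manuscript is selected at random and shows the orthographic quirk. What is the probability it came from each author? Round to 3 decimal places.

Since the prior is uniform, the posterior is proportional to the likelihood:
  Eyre: 0.0075
  Bell: 0.003
  Arden: 0.024
  Frost: 0.08
  Cato: 0.09
Normalizing constant = 0.2045.
P(Eyre | quirk) = 0.0075/0.2045 ≈ 0.037
P(Bell | quirk) = 0.003/0.2045 ≈ 0.015
P(Arden | quirk) = 0.024/0.2045 ≈ 0.117
P(Frost | quirk) = 0.08/0.2045 ≈ 0.391
P(Cato | quirk) = 0.09/0.2045 ≈ 0.440
(Check: 0.037+0.015+0.117+0.391+0.440 = 1.000.)

Eyre 0.037, Bell 0.015, Arden 0.117, Frost 0.391, Cato 0.440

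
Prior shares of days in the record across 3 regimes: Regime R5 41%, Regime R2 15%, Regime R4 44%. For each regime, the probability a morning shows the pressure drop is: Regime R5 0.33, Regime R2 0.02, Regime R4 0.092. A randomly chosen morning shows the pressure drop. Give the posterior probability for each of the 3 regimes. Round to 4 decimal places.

By Bayes' rule, posterior ∝ prior × likelihood:
  Regime R5: 0.41 × 0.33 = 0.1353
  Regime R2: 0.15 × 0.02 = 0.003
  Regime R4: 0.44 × 0.092 = 0.04048
Total = 0.17878.
P(Regime R5 | drop) = 0.1353/0.17878 ≈ 0.7568
P(Regime R2 | drop) = 0.003/0.17878 ≈ 0.0168
P(Regime R4 | drop) = 0.04048/0.17878 ≈ 0.2264

Regime R5 0.7568, Regime R2 0.0168, Regime R4 0.2264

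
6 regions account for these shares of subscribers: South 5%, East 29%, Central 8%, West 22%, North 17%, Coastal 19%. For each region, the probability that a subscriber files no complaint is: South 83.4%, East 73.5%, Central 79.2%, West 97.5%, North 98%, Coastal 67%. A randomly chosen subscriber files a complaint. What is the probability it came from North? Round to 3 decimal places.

Taking complements, P(complaint | each) = South 0.166, East 0.265, Central 0.208, West 0.025, North 0.02, Coastal 0.33.
Compute prior × likelihood for every hypothesis:
  South: 0.05 × 0.166 = 0.0083
  East: 0.29 × 0.265 = 0.07685
  Central: 0.08 × 0.208 = 0.01664
  West: 0.22 × 0.025 = 0.0055
  North: 0.17 × 0.02 = 0.0034
  Coastal: 0.19 × 0.33 = 0.0627
Normalizing constant = 0.17339.
P(North | evidence) = 0.0034 / 0.17339 ≈ 0.020.

0.020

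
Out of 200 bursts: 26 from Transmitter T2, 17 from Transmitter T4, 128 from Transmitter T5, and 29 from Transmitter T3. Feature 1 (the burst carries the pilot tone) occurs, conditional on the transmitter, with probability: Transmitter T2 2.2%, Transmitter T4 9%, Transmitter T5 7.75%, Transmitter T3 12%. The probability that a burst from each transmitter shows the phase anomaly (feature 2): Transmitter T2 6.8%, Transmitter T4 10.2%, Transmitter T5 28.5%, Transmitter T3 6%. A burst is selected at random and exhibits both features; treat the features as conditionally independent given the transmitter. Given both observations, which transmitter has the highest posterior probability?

Transmitter T5

Prior × likelihood for each hypothesis:
  Transmitter T2: 0.13 × 0.022 × 0.068 = 0.00019448
  Transmitter T4: 0.085 × 0.09 × 0.102 = 0.0007803
  Transmitter T5: 0.64 × 0.0775 × 0.285 = 0.014136
  Transmitter T3: 0.145 × 0.12 × 0.06 = 0.001044
Sum = 0.01615478.
Largest term belongs to Transmitter T5, so Transmitter T5 is most probable.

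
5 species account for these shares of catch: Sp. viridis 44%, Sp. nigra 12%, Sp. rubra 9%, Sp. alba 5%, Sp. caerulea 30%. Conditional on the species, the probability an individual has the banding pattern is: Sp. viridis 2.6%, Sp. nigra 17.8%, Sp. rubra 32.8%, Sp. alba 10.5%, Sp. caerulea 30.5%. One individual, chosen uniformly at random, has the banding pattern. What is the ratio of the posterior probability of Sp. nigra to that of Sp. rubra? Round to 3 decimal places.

0.724

Prior × likelihood for each hypothesis:
  Sp. viridis: 0.44 × 0.026 = 0.01144
  Sp. nigra: 0.12 × 0.178 = 0.02136
  Sp. rubra: 0.09 × 0.328 = 0.02952
  Sp. alba: 0.05 × 0.105 = 0.00525
  Sp. caerulea: 0.3 × 0.305 = 0.0915
Normalizing constant = 0.15907.
The ratio is 0.02136 / 0.02952 (the normalizer cancels) = 0.724.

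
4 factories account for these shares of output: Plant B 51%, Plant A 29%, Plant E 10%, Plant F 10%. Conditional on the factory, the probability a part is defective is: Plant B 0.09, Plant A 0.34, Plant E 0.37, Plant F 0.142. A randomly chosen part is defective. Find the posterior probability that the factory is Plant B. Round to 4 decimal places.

By Bayes' rule, posterior ∝ prior × likelihood:
  Plant B: 0.51 × 0.09 = 0.0459
  Plant A: 0.29 × 0.34 = 0.0986
  Plant E: 0.1 × 0.37 = 0.037
  Plant F: 0.1 × 0.142 = 0.0142
Total = 0.1957.
P(Plant B | evidence) = 0.0459 / 0.1957 ≈ 0.2345.

0.2345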